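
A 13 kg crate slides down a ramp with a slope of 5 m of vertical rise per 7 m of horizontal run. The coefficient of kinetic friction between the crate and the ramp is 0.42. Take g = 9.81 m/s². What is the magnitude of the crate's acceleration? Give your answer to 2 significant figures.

Resolving the weight along the incline: the component pulling the crate down the slope is mg sin 35.54° = 13 × 9.81 × 0.5812 = 74.120 N, and the normal force is N = mg cos 35.54° = 13 × 9.81 × 0.8137 = 103.771 N.
Kinetic friction acts up the slope with magnitude f = μN = 0.42 × 103.771 = 43.584 N.
Net force along the incline is 74.120 − 43.584 = 30.536 N, so a = 30.536 / 13 = 2.3489 m/s².

2.3 m/s²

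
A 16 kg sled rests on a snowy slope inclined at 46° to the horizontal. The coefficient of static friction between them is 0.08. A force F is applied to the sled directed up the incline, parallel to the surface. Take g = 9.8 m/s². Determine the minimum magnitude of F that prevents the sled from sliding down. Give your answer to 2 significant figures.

The normal force is N = mg cos 46° = 108.922 N. With F at its minimum the sled is on the verge of sliding down, so static friction is at its maximum μ_s N = 0.08 × 108.922 = 8.714 N and acts up the slope.
Equilibrium along the incline: F + μ_s N = mg sin 46°, so F = 112.792 − 8.714 = 104.078 N.

100 N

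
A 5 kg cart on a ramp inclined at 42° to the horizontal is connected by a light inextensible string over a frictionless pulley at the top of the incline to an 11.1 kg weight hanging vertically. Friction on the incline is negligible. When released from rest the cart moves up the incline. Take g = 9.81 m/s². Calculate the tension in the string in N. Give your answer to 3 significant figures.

56.4 N

For the cart on the incline: the weight component along the slope is m₁g sin 42° = 5 × 9.81 × 0.6691 = 32.819 N and the normal force is N = m₁g cos 42° = 36.451 N.
Newton's second law for the cart (up-slope positive): T − 32.819 = 5 a. For the hanging weight (downward positive): 11.1 × 9.81 − T = 11.1 a.
Adding the two equations eliminates T: 76.072 = 16.1 a, so a = 4.7250 m/s².
Then from the hanging weight's equation, T = 11.1 × (9.81 − 4.7250) = 56.444 N.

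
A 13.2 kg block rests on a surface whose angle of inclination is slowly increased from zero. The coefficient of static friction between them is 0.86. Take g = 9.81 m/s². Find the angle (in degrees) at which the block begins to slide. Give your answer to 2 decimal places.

At the threshold of sliding, static friction is at its maximum μ_s N and exactly balances the weight component along the incline: mg sin θ = μ_s mg cos θ.
Hence tan θ = μ_s = 0.86, so θ = arctan(0.86) = 40.6955°.

40.70°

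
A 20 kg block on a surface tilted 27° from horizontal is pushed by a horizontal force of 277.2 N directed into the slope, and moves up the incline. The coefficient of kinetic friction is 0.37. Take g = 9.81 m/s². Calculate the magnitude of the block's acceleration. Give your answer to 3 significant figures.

The horizontal push has components F cos 27° = 277.2 × 0.8910 = 246.985 N up the incline and F sin 27° = 277.2 × 0.4540 = 125.849 N pressing into the surface.
The normal force is therefore N = mg cos 27° + F sin 27° = 174.814 + 125.849 = 300.663 N, and kinetic friction down the slope is μN = 0.37 × 300.663 = 111.245 N.
Along the incline: F cos 27° − mg sin 27° − μN = ma, so 246.985 − 89.075 − 111.245 = 20 a, giving a = 2.3333 m/s².

2.33 m/s²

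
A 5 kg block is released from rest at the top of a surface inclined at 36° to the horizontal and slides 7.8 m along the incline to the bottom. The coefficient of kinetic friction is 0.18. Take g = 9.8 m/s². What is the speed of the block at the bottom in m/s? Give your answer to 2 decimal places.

The weight component along the incline is mg sin 36° = 28.801 N and the normal force is N = mg cos 36° = 39.642 N.
Friction up the slope is f = μN = 0.18 × 39.642 = 7.136 N, so the net downslope force is 28.801 − 7.136 = 21.665 N and a = 21.665 / 5 = 4.3330 m/s².
Starting from rest over a distance of 7.8 m, v² = 2aL = 2 × 4.3330 × 7.8 = 67.5948, so v = 8.2216 m/s.

8.22 m/s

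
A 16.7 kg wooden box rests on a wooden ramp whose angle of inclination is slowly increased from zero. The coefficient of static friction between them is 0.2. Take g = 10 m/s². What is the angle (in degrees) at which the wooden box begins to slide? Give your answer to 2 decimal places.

At the threshold of sliding, static friction is at its maximum μ_s N and exactly balances the weight component along the incline: mg sin θ = μ_s mg cos θ.
Hence tan θ = μ_s = 0.2, so θ = arctan(0.2) = 11.3099°.

11.31°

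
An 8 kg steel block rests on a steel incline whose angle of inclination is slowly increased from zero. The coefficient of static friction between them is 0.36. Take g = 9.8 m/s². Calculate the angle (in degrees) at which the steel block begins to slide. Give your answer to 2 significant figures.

20°

At the threshold of sliding, static friction is at its maximum μ_s N and exactly balances the weight component along the incline: mg sin θ = μ_s mg cos θ.
Hence tan θ = μ_s = 0.36, so θ = arctan(0.36) = 19.7989°.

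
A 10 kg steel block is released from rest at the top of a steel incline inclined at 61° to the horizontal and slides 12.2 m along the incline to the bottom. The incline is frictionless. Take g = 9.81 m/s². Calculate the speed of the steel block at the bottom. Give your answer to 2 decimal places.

14.47 m/s

The weight component along the incline is mg sin 61° = 85.800 N and the normal force is N = mg cos 61° = 47.560 N.
With no friction, a = g sin 61° = 8.5800 m/s².
Starting from rest over a distance of 12.2 m, v² = 2aL = 2 × 8.5800 × 12.2 = 209.3520, so v = 14.4690 m/s.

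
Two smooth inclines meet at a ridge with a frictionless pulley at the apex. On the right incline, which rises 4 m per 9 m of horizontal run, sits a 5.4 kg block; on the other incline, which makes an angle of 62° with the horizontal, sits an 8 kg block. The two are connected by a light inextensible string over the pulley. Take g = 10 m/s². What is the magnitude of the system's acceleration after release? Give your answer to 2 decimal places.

Resolve each weight along its own incline: the 5.4 kg mass has component 5.4 × 10 × sin 23.96° = 21.931 N down its slope, and the 8 kg mass has 8 × 10 × sin 62° = 70.636 N down its slope.
The 8 kg side's 70.636 N exceeds the other side's 21.931 N, so that mass slides down and the 5.4 kg mass slides up. Taking that direction as positive, Newton's second law for the whole system gives 70.636 − 21.931 = (5.4 + 8) a, so a = 48.705 / 13.4 = 3.6347 m/s².

3.63 m/s²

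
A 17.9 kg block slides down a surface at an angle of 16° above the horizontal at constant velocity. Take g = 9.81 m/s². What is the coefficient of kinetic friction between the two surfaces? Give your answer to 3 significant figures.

At constant velocity the net force along the incline is zero: mg sin 16° = μ mg cos 16°.
So μ = tan 16° = 0.2756 / 0.9613 = 0.2867.

0.287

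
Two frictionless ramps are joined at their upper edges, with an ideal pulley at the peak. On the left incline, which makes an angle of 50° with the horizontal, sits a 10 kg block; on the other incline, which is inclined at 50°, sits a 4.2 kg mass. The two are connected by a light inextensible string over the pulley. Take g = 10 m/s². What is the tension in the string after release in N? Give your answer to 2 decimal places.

Resolve each weight along its own incline: the 10 kg mass has component 10 × 10 × sin 50° = 76.604 N down its slope, and the 4.2 kg mass has 4.2 × 10 × sin 50° = 32.174 N down its slope.
The 10 kg side's 76.604 N exceeds the other side's 32.174 N, so that mass slides down and the 4.2 kg mass slides up. Taking that direction as positive, Newton's second law for the whole system gives 76.604 − 32.174 = (10 + 4.2) a, so a = 44.430 / 14.2 = 3.1289 m/s².
For the 4.2 kg mass (up-slope positive): T − 32.174 = 4.2 × 3.1289, so T = 45.315 N.

45.32 N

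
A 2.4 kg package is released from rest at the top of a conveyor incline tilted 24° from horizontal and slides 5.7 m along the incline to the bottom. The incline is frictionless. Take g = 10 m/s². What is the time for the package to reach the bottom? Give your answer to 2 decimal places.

1.67 s

The weight component along the incline is mg sin 24° = 9.762 N and the normal force is N = mg cos 24° = 21.925 N.
With no friction, a = g sin 24° = 4.0674 m/s².
Starting from rest, L = ½at², so t = √(2L/a) = √(2 × 5.7 / 4.0674) = 1.6741 s.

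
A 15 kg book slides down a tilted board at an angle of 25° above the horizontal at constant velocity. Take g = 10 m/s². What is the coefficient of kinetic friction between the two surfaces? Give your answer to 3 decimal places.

0.466

At constant velocity the net force along the incline is zero: mg sin 25° = μ mg cos 25°.
So μ = tan 25° = 0.4226 / 0.9063 = 0.4663.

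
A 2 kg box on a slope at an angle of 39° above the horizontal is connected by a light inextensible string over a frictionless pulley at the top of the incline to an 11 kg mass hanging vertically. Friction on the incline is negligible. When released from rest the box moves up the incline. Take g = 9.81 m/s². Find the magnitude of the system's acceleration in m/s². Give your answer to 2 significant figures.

For the box on the incline: the weight component along the slope is m₁g sin 39° = 2 × 9.81 × 0.6293 = 12.347 N and the normal force is N = m₁g cos 39° = 15.248 N.
Newton's second law for the box (up-slope positive): T − 12.347 = 2 a. For the hanging mass (downward positive): 11 × 9.81 − T = 11 a.
Adding the two equations eliminates T: 95.563 = 13 a, so a = 7.3510 m/s².

7.4 m/s²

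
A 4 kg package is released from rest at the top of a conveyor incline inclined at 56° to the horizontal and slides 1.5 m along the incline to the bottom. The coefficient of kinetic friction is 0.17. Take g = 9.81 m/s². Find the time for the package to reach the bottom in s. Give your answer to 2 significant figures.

The weight component along the incline is mg sin 56° = 32.531 N and the normal force is N = mg cos 56° = 21.943 N.
Friction up the slope is f = μN = 0.17 × 21.943 = 3.730 N, so the net downslope force is 32.531 − 3.730 = 28.801 N and a = 28.801 / 4 = 7.2002 m/s².
Starting from rest, L = ½at², so t = √(2L/a) = √(2 × 1.5 / 7.2002) = 0.6455 s.

0.65 s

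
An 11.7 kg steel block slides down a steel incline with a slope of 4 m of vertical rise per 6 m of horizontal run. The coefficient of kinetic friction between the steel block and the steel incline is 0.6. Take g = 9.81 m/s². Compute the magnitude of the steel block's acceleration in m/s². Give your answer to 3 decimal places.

Resolving the weight along the incline: the component pulling the steel block down the slope is mg sin 33.69° = 11.7 × 9.81 × 0.5547 = 63.667 N, and the normal force is N = mg cos 33.69° = 11.7 × 9.81 × 0.8321 = 95.506 N.
Kinetic friction acts up the slope with magnitude f = μN = 0.6 × 95.506 = 57.304 N.
Net force along the incline is 63.667 − 57.304 = 6.363 N, so a = 6.363 / 11.7 = 0.5438 m/s².

0.544 m/s²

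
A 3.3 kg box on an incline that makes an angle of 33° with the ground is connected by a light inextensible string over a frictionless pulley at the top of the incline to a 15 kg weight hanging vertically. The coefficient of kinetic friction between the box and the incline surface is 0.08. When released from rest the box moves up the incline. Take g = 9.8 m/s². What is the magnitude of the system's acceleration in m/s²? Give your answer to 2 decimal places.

For the box on the incline: the weight component along the slope is m₁g sin 33° = 3.3 × 9.8 × 0.5446 = 17.612 N and the normal force is N = m₁g cos 33° = 27.123 N.
Kinetic friction opposes the box's motion up the incline: f = μN = 0.08 × 27.123 = 2.170 N acting down the slope.
Newton's second law for the box (up-slope positive): T − 17.612 − 2.170 = 3.3 a. For the hanging weight (downward positive): 15 × 9.8 − T = 15 a.
Adding the two equations eliminates T: 127.218 = 18.3 a, so a = 6.9518 m/s².

6.95 m/s²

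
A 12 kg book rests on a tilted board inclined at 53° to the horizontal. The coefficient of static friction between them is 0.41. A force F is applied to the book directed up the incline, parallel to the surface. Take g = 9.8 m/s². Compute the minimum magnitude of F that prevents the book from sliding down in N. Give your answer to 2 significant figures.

The normal force is N = mg cos 53° = 70.773 N. With F at its minimum the book is on the verge of sliding down, so static friction is at its maximum μ_s N = 0.41 × 70.773 = 29.017 N and acts up the slope.
Equilibrium along the incline: F + μ_s N = mg sin 53°, so F = 93.920 − 29.017 = 64.903 N.

65 N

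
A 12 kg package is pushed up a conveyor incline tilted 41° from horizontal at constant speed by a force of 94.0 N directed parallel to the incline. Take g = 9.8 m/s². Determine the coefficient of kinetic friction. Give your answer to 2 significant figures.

At constant speed ΣF = 0 along the incline. The applied 94.0 N acts up the slope; the weight component mg sin 41° = 77.153 N and kinetic friction μN both act down the slope.
So 94.0 = 77.153 + μ × 88.754, giving μ = (94.0 − 77.153) / 88.754 = 0.1898.

0.19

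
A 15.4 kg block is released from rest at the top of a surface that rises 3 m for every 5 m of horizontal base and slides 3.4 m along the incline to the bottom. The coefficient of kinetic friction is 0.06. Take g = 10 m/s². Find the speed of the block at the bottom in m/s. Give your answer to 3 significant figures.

5.61 m/s

The weight component along the incline is mg sin 30.96° = 79.232 N and the normal force is N = mg cos 30.96° = 132.054 N.
Friction up the slope is f = μN = 0.06 × 132.054 = 7.923 N, so the net downslope force is 79.232 − 7.923 = 71.309 N and a = 71.309 / 15.4 = 4.6305 m/s².
Starting from rest over a distance of 3.4 m, v² = 2aL = 2 × 4.6305 × 3.4 = 31.4874, so v = 5.6114 m/s.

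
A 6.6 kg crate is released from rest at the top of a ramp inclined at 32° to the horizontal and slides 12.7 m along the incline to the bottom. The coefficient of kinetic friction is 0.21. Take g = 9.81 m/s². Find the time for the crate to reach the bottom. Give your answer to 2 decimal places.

2.71 s

The weight component along the incline is mg sin 32° = 34.310 N and the normal force is N = mg cos 32° = 54.908 N.
Friction up the slope is f = μN = 0.21 × 54.908 = 11.531 N, so the net downslope force is 34.310 − 11.531 = 22.779 N and a = 22.779 / 6.6 = 3.4514 m/s².
Starting from rest, L = ½at², so t = √(2L/a) = √(2 × 12.7 / 3.4514) = 2.7128 s.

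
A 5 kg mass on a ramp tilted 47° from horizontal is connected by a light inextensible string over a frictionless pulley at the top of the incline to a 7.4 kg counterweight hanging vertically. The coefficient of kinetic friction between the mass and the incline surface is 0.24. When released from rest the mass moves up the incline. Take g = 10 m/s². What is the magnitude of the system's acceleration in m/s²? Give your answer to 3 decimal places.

2.359 m/s²

For the mass on the incline: the weight component along the slope is m₁g sin 47° = 5 × 10 × 0.7314 = 36.570 N and the normal force is N = m₁g cos 47° = 34.100 N.
Kinetic friction opposes the mass's motion up the incline: f = μN = 0.24 × 34.100 = 8.184 N acting down the slope.
Newton's second law for the mass (up-slope positive): T − 36.570 − 8.184 = 5 a. For the hanging counterweight (downward positive): 7.4 × 10 − T = 7.4 a.
Adding the two equations eliminates T: 29.246 = 12.4 a, so a = 2.3585 m/s².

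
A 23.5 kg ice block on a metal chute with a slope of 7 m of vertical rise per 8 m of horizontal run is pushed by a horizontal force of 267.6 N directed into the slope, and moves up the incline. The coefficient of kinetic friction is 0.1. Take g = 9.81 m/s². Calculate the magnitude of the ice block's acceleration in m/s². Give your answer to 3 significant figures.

The horizontal push has components F cos 41.19° = 267.6 × 0.7526 = 201.396 N up the incline and F sin 41.19° = 267.6 × 0.6585 = 176.215 N pressing into the surface.
The normal force is therefore N = mg cos 41.19° + F sin 41.19° = 173.501 + 176.215 = 349.716 N, and kinetic friction down the slope is μN = 0.1 × 349.716 = 34.972 N.
Along the incline: F cos 41.19° − mg sin 41.19° − μN = ma, so 201.396 − 151.807 − 34.972 = 23.5 a, giving a = 0.6220 m/s².

0.622 m/s²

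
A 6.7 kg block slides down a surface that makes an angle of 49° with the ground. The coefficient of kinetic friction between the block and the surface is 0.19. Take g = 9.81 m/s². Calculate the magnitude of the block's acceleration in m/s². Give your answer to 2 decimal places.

Resolving the weight along the incline: the component pulling the block down the slope is mg sin 49° = 6.7 × 9.81 × 0.7547 = 49.604 N, and the normal force is N = mg cos 49° = 6.7 × 9.81 × 0.6561 = 43.123 N.
Kinetic friction acts up the slope with magnitude f = μN = 0.19 × 43.123 = 8.193 N.
Net force along the incline is 49.604 − 8.193 = 41.411 N, so a = 41.411 / 6.7 = 6.1807 m/s².

6.18 m/s²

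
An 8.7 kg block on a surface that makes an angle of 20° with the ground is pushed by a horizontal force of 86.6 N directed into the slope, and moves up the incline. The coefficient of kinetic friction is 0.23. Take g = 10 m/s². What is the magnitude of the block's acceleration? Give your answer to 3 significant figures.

2.99 m/s²

The horizontal push has components F cos 20° = 86.6 × 0.9397 = 81.378 N up the incline and F sin 20° = 86.6 × 0.3420 = 29.617 N pressing into the surface.
The normal force is therefore N = mg cos 20° + F sin 20° = 81.754 + 29.617 = 111.371 N, and kinetic friction down the slope is μN = 0.23 × 111.371 = 25.615 N.
Along the incline: F cos 20° − mg sin 20° − μN = ma, so 81.378 − 29.754 − 25.615 = 8.7 a, giving a = 2.9895 m/s².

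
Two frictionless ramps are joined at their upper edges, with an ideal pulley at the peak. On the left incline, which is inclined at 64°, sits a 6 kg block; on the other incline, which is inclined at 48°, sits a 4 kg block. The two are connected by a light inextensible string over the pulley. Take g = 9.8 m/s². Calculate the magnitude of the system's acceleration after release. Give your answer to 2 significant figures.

Resolve each weight along its own incline: the 6 kg mass has component 6 × 9.8 × sin 64° = 52.849 N down its slope, and the 4 kg mass has 4 × 9.8 × sin 48° = 29.131 N down its slope.
The 6 kg side's 52.849 N exceeds the other side's 29.131 N, so that mass slides down and the 4 kg mass slides up. Taking that direction as positive, Newton's second law for the whole system gives 52.849 − 29.131 = (6 + 4) a, so a = 23.718 / 10 = 2.3718 m/s².

2.4 m/s²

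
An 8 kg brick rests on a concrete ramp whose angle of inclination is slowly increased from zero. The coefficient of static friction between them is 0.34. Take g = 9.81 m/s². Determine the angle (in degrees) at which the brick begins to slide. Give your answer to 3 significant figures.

At the threshold of sliding, static friction is at its maximum μ_s N and exactly balances the weight component along the incline: mg sin θ = μ_s mg cos θ.
Hence tan θ = μ_s = 0.34, so θ = arctan(0.34) = 18.7780°.

18.8°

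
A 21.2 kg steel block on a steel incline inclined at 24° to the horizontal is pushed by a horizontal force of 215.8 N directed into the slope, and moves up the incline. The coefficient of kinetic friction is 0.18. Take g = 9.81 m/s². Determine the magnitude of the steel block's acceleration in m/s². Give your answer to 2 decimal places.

The horizontal push has components F cos 24° = 215.8 × 0.9135 = 197.133 N up the incline and F sin 24° = 215.8 × 0.4067 = 87.766 N pressing into the surface.
The normal force is therefore N = mg cos 24° + F sin 24° = 189.982 + 87.766 = 277.748 N, and kinetic friction down the slope is μN = 0.18 × 277.748 = 49.995 N.
Along the incline: F cos 24° − mg sin 24° − μN = ma, so 197.133 − 84.582 − 49.995 = 21.2 a, giving a = 2.9508 m/s².

2.95 m/s²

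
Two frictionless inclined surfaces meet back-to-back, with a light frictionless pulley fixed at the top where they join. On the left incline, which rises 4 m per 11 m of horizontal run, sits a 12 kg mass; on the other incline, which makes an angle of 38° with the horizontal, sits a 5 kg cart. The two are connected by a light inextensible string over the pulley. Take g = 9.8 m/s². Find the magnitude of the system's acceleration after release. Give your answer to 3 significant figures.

Resolve each weight along its own incline: the 12 kg mass has component 12 × 9.8 × sin 19.98° = 40.189 N down its slope, and the 5 kg mass has 5 × 9.8 × sin 38° = 30.167 N down its slope.
The 12 kg side's 40.189 N exceeds the other side's 30.167 N, so that mass slides down and the 5 kg mass slides up. Taking that direction as positive, Newton's second law for the whole system gives 40.189 − 30.167 = (12 + 5) a, so a = 10.022 / 17 = 0.5895 m/s².

0.590 m/s²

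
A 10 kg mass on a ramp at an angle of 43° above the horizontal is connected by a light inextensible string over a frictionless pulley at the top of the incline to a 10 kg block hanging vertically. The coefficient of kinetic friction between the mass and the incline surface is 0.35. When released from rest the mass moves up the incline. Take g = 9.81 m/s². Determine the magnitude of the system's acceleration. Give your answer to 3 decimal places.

0.304 m/s²

For the mass on the incline: the weight component along the slope is m₁g sin 43° = 10 × 9.81 × 0.6820 = 66.904 N and the normal force is N = m₁g cos 43° = 71.746 N.
Kinetic friction opposes the mass's motion up the incline: f = μN = 0.35 × 71.746 = 25.111 N acting down the slope.
Newton's second law for the mass (up-slope positive): T − 66.904 − 25.111 = 10 a. For the hanging block (downward positive): 10 × 9.81 − T = 10 a.
Adding the two equations eliminates T: 6.085 = 20 a, so a = 0.3043 m/s².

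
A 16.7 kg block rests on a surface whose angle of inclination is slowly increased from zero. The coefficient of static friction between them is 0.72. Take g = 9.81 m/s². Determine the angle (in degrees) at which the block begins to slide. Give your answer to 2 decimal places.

At the threshold of sliding, static friction is at its maximum μ_s N and exactly balances the weight component along the incline: mg sin θ = μ_s mg cos θ.
Hence tan θ = μ_s = 0.72, so θ = arctan(0.72) = 35.7539°.

35.75°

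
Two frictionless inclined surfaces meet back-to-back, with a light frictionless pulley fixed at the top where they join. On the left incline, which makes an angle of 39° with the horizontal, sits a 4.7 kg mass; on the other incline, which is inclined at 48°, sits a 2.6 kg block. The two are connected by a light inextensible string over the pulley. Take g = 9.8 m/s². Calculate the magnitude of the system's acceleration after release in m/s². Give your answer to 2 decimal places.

Resolve each weight along its own incline: the 4.7 kg mass has component 4.7 × 9.8 × sin 39° = 28.986 N down its slope, and the 2.6 kg mass has 2.6 × 9.8 × sin 48° = 18.935 N down its slope.
The 4.7 kg side's 28.986 N exceeds the other side's 18.935 N, so that mass slides down and the 2.6 kg mass slides up. Taking that direction as positive, Newton's second law for the whole system gives 28.986 − 18.935 = (4.7 + 2.6) a, so a = 10.051 / 7.3 = 1.3768 m/s².

1.38 m/s²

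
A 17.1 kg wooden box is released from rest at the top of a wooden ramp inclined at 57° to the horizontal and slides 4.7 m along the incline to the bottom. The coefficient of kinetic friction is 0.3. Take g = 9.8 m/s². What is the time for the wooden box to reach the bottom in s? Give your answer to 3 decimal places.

1.192 s

The weight component along the incline is mg sin 57° = 140.544 N and the normal force is N = mg cos 57° = 91.271 N.
Friction up the slope is f = μN = 0.3 × 91.271 = 27.381 N, so the net downslope force is 140.544 − 27.381 = 113.163 N and a = 113.163 / 17.1 = 6.6177 m/s².
Starting from rest, L = ½at², so t = √(2L/a) = √(2 × 4.7 / 6.6177) = 1.1918 s.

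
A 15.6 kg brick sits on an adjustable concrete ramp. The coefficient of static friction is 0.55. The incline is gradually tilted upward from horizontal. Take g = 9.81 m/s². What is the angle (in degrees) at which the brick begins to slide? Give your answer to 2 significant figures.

At the threshold of sliding, static friction is at its maximum μ_s N and exactly balances the weight component along the incline: mg sin θ = μ_s mg cos θ.
Hence tan θ = μ_s = 0.55, so θ = arctan(0.55) = 28.8108°.

29°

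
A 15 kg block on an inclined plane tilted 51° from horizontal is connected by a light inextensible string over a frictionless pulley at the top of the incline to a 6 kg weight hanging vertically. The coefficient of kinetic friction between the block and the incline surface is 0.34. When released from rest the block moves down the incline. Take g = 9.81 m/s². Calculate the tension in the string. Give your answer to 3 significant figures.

For the block on the incline: the weight component along the slope is m₁g sin 51° = 15 × 9.81 × 0.7771 = 114.350 N and the normal force is N = m₁g cos 51° = 92.604 N.
Kinetic friction opposes the block's motion down the incline: f = μN = 0.34 × 92.604 = 31.485 N acting up the slope.
Newton's second law for the block (down-slope positive): 114.350 − 31.485 − T = 15 a. For the hanging weight (upward positive): T − 6 × 9.81 = 6 a.
Adding the two equations eliminates T: 24.005 = 21 a, so a = 1.1431 m/s².
Then from the hanging weight's equation, T = 6 × (9.81 + 1.1431) = 65.719 N.

65.7 N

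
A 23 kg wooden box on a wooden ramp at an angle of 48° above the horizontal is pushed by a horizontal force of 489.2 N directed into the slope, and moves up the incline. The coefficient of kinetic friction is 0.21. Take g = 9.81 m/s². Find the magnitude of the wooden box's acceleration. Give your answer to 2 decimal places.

2.24 m/s²

The horizontal push has components F cos 48° = 489.2 × 0.6691 = 327.324 N up the incline and F sin 48° = 489.2 × 0.7431 = 363.525 N pressing into the surface.
The normal force is therefore N = mg cos 48° + F sin 48° = 150.969 + 363.525 = 514.494 N, and kinetic friction down the slope is μN = 0.21 × 514.494 = 108.044 N.
Along the incline: F cos 48° − mg sin 48° − μN = ma, so 327.324 − 167.666 − 108.044 = 23 a, giving a = 2.2441 m/s².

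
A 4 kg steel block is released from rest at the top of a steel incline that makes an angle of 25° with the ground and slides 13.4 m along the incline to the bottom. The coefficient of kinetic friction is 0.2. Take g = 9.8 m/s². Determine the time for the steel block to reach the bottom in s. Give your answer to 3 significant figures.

The weight component along the incline is mg sin 25° = 16.567 N and the normal force is N = mg cos 25° = 35.527 N.
Friction up the slope is f = μN = 0.2 × 35.527 = 7.105 N, so the net downslope force is 16.567 − 7.105 = 9.462 N and a = 9.462 / 4 = 2.3655 m/s².
Starting from rest, L = ½at², so t = √(2L/a) = √(2 × 13.4 / 2.3655) = 3.3659 s.

3.37 s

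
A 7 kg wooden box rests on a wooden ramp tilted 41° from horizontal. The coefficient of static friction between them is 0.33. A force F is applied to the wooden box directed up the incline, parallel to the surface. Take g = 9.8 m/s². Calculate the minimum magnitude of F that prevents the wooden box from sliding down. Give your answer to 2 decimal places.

27.92 N

The normal force is N = mg cos 41° = 51.773 N. With F at its minimum the wooden box is on the verge of sliding down, so static friction is at its maximum μ_s N = 0.33 × 51.773 = 17.085 N and acts up the slope.
Equilibrium along the incline: F + μ_s N = mg sin 41°, so F = 45.006 − 17.085 = 27.921 N.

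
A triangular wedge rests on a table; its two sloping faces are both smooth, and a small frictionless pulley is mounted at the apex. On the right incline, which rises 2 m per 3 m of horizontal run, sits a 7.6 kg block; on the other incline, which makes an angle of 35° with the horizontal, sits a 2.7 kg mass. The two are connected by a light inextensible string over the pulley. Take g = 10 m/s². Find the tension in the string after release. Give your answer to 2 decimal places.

22.48 N

Resolve each weight along its own incline: the 7.6 kg mass has component 7.6 × 10 × sin 33.69° = 42.157 N down its slope, and the 2.7 kg mass has 2.7 × 10 × sin 35° = 15.487 N down its slope.
The 7.6 kg side's 42.157 N exceeds the other side's 15.487 N, so that mass slides down and the 2.7 kg mass slides up. Taking that direction as positive, Newton's second law for the whole system gives 42.157 − 15.487 = (7.6 + 2.7) a, so a = 26.670 / 10.3 = 2.5893 m/s².
For the 2.7 kg mass (up-slope positive): T − 15.487 = 2.7 × 2.5893, so T = 22.478 N.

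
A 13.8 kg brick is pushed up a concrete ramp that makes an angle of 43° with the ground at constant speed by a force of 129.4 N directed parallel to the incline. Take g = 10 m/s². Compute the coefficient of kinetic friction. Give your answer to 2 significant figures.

0.35

At constant speed ΣF = 0 along the incline. The applied 129.4 N acts up the slope; the weight component mg sin 43° = 94.116 N and kinetic friction μN both act down the slope.
So 129.4 = 94.116 + μ × 100.927, giving μ = (129.4 − 94.116) / 100.927 = 0.3496.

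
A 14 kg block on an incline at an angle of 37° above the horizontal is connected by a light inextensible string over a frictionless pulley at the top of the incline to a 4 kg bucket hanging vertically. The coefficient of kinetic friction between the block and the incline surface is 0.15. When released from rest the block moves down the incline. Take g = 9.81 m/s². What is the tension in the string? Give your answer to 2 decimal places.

For the block on the incline: the weight component along the slope is m₁g sin 37° = 14 × 9.81 × 0.6018 = 82.651 N and the normal force is N = m₁g cos 37° = 109.685 N.
Kinetic friction opposes the block's motion down the incline: f = μN = 0.15 × 109.685 = 16.453 N acting up the slope.
Newton's second law for the block (down-slope positive): 82.651 − 16.453 − T = 14 a. For the hanging bucket (upward positive): T − 4 × 9.81 = 4 a.
Adding the two equations eliminates T: 26.958 = 18 a, so a = 1.4977 m/s².
Then from the hanging bucket's equation, T = 4 × (9.81 + 1.4977) = 45.231 N.

45.23 N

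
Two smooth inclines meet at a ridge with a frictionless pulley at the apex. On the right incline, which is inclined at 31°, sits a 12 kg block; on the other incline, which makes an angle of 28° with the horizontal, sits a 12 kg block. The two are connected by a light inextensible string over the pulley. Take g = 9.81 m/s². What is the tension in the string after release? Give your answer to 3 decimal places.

57.948 N

Resolve each weight along its own incline: the 12 kg mass has component 12 × 9.81 × sin 31° = 60.630 N down its slope, and the 12 kg mass has 12 × 9.81 × sin 28° = 55.266 N down its slope.
The 12 kg side's 60.630 N exceeds the other side's 55.266 N, so that mass slides down and the 12 kg mass slides up. Taking that direction as positive, Newton's second law for the whole system gives 60.630 − 55.266 = (12 + 12) a, so a = 5.364 / 24 = 0.2235 m/s².
For the 12 kg mass (up-slope positive): T − 55.266 = 12 × 0.2235, so T = 57.948 N.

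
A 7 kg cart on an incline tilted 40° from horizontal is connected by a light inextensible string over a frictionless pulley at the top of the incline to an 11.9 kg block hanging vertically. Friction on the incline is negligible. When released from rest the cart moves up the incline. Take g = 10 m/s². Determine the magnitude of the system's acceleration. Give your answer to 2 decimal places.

For the cart on the incline: the weight component along the slope is m₁g sin 40° = 7 × 10 × 0.6428 = 44.996 N and the normal force is N = m₁g cos 40° = 53.623 N.
Newton's second law for the cart (up-slope positive): T − 44.996 = 7 a. For the hanging block (downward positive): 11.9 × 10 − T = 11.9 a.
Adding the two equations eliminates T: 74.004 = 18.9 a, so a = 3.9156 m/s².

3.92 m/s²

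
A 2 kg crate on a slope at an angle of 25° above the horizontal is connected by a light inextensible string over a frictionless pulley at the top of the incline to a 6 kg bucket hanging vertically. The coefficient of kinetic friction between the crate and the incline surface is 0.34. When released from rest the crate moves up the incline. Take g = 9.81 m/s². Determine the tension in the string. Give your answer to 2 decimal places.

25.47 N

For the crate on the incline: the weight component along the slope is m₁g sin 25° = 2 × 9.81 × 0.4226 = 8.291 N and the normal force is N = m₁g cos 25° = 17.782 N.
Kinetic friction opposes the crate's motion up the incline: f = μN = 0.34 × 17.782 = 6.046 N acting down the slope.
Newton's second law for the crate (up-slope positive): T − 8.291 − 6.046 = 2 a. For the hanging bucket (downward positive): 6 × 9.81 − T = 6 a.
Adding the two equations eliminates T: 44.523 = 8 a, so a = 5.5654 m/s².
Then from the hanging bucket's equation, T = 6 × (9.81 − 5.5654) = 25.468 N.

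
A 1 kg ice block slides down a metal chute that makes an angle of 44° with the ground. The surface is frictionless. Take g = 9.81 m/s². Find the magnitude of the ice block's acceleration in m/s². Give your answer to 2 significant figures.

Resolving the weight along the incline: the component pulling the ice block down the slope is mg sin 44° = 1 × 9.81 × 0.6947 = 6.815 N, and the normal force is N = mg cos 44° = 1 × 9.81 × 0.7193 = 7.056 N.
With no friction the net force along the incline is 6.815 N, so a = g sin 44° = 6.815 / 1 = 6.8150 m/s².

6.8 m/s²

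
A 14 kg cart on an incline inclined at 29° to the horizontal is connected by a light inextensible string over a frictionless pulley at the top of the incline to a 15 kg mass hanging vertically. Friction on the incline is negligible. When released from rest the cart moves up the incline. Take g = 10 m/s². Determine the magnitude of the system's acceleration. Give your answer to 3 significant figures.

2.83 m/s²

For the cart on the incline: the weight component along the slope is m₁g sin 29° = 14 × 10 × 0.4848 = 67.872 N and the normal force is N = m₁g cos 29° = 122.447 N.
Newton's second law for the cart (up-slope positive): T − 67.872 = 14 a. For the hanging mass (downward positive): 15 × 10 − T = 15 a.
Adding the two equations eliminates T: 82.128 = 29 a, so a = 2.8320 m/s².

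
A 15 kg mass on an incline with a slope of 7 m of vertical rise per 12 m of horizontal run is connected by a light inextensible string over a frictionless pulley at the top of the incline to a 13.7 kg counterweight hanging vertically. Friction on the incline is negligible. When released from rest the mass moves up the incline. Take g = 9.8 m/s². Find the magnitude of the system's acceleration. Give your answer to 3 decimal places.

For the mass on the incline: the weight component along the slope is m₁g sin 30.26° = 15 × 9.8 × 0.5039 = 74.073 N and the normal force is N = m₁g cos 30.26° = 126.975 N.
Newton's second law for the mass (up-slope positive): T − 74.073 = 15 a. For the hanging counterweight (downward positive): 13.7 × 9.8 − T = 13.7 a.
Adding the two equations eliminates T: 60.187 = 28.7 a, so a = 2.0971 m/s².

2.097 m/s²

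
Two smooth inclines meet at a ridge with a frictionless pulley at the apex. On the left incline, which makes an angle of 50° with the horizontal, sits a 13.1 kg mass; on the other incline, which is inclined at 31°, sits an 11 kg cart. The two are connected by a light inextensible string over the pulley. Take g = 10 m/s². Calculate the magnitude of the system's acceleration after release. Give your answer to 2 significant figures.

1.8 m/s²

Resolve each weight along its own incline: the 13.1 kg mass has component 13.1 × 10 × sin 50° = 100.352 N down its slope, and the 11 kg mass has 11 × 10 × sin 31° = 56.654 N down its slope.
The 13.1 kg side's 100.352 N exceeds the other side's 56.654 N, so that mass slides down and the 11 kg mass slides up. Taking that direction as positive, Newton's second law for the whole system gives 100.352 − 56.654 = (13.1 + 11) a, so a = 43.698 / 24.1 = 1.8132 m/s².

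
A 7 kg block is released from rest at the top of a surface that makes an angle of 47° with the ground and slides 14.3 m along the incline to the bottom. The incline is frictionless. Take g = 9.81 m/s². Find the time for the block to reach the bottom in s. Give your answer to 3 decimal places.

1.997 s

The weight component along the incline is mg sin 47° = 50.222 N and the normal force is N = mg cos 47° = 46.833 N.
With no friction, a = g sin 47° = 7.1746 m/s².
Starting from rest, L = ½at², so t = √(2L/a) = √(2 × 14.3 / 7.1746) = 1.9966 s.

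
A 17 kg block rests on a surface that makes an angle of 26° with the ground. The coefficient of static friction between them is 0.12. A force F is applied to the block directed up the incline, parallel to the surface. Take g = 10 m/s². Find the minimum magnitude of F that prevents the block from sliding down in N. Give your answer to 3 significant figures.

56.2 N

The normal force is N = mg cos 26° = 152.795 N. With F at its minimum the block is on the verge of sliding down, so static friction is at its maximum μ_s N = 0.12 × 152.795 = 18.335 N and acts up the slope.
Equilibrium along the incline: F + μ_s N = mg sin 26°, so F = 74.523 − 18.335 = 56.188 N.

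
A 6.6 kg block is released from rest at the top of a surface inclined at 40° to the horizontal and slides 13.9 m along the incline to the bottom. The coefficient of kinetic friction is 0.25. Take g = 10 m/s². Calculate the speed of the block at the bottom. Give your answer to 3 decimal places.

11.201 m/s

The weight component along the incline is mg sin 40° = 42.424 N and the normal force is N = mg cos 40° = 50.559 N.
Friction up the slope is f = μN = 0.25 × 50.559 = 12.640 N, so the net downslope force is 42.424 − 12.640 = 29.784 N and a = 29.784 / 6.6 = 4.5127 m/s².
Starting from rest over a distance of 13.9 m, v² = 2aL = 2 × 4.5127 × 13.9 = 125.4531, so v = 11.2006 m/s.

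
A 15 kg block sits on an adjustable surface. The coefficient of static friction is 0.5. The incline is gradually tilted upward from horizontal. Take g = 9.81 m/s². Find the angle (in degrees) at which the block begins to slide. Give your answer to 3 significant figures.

26.6°

At the threshold of sliding, static friction is at its maximum μ_s N and exactly balances the weight component along the incline: mg sin θ = μ_s mg cos θ.
Hence tan θ = μ_s = 0.5, so θ = arctan(0.5) = 26.5651°.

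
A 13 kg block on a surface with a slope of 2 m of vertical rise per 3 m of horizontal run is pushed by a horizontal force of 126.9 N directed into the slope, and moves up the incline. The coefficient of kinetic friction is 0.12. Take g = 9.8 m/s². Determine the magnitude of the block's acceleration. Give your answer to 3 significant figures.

1.06 m/s²

The horizontal push has components F cos 33.69° = 126.9 × 0.8321 = 105.593 N up the incline and F sin 33.69° = 126.9 × 0.5547 = 70.391 N pressing into the surface.
The normal force is therefore N = mg cos 33.69° + F sin 33.69° = 106.010 + 70.391 = 176.401 N, and kinetic friction down the slope is μN = 0.12 × 176.401 = 21.168 N.
Along the incline: F cos 33.69° − mg sin 33.69° − μN = ma, so 105.593 − 70.669 − 21.168 = 13 a, giving a = 1.0582 m/s².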